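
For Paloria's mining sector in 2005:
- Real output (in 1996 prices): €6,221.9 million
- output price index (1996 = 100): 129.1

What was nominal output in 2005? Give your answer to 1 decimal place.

€8,032.5 million

Nominal output = Real × (output price index/100) = 6221.9 × 1.291 = 8032.47.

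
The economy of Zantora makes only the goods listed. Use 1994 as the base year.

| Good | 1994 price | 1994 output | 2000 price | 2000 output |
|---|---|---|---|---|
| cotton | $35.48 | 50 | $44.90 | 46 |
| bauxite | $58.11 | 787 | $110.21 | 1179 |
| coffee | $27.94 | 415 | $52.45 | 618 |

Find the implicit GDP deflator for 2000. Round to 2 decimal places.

Nominal GDP 2000 = 44.90·46 + 110.21·1179 + 52.45·618 = 164417.09.
Real GDP 2000 (at 1994 prices) = 35.48·46 + 58.11·1179 + 27.94·618 = 87410.69.
Deflator = Nominal/Real × 100 = 164417.09/87410.69 × 100 = 188.097.

188.10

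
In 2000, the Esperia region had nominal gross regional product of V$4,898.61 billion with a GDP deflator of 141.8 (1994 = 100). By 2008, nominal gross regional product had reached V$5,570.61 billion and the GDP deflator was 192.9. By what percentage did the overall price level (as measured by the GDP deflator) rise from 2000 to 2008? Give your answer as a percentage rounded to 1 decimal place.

Price-level change = 192.9 / 141.8 − 1 = 0.3604.

36.0%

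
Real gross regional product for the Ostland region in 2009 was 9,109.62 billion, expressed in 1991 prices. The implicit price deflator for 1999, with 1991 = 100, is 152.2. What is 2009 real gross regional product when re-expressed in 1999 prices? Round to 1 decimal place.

Real gross regional product in 1999 prices = Real gross regional product in 1991 prices × (P_1999/P_1991) = 9109.62 × 1.522 = 13864.84.

13,864.8 billion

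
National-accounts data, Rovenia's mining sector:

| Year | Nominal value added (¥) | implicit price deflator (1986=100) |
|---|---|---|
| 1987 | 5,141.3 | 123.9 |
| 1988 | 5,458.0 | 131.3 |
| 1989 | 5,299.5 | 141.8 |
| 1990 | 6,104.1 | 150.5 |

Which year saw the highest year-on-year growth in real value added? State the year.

1990

1988: real = 5458.0/1.313 = 4156.89; growth vs 1987 (4149.56) = 0.18%.
1989: real = 5299.5/1.418 = 3737.31; growth vs 1988 (4156.89) = -10.09%.
1990: real = 6104.1/1.505 = 4055.88; growth vs 1989 (3737.31) = 8.52%.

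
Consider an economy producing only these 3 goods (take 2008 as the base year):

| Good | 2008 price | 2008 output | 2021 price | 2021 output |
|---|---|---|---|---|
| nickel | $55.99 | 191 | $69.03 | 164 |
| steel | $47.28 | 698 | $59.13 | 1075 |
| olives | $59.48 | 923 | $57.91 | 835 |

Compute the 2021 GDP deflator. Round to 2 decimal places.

112.37

Nominal GDP 2021 = 69.03·164 + 59.13·1075 + 57.91·835 = 123240.52.
Real GDP 2021 (at 2008 prices) = 55.99·164 + 47.28·1075 + 59.48·835 = 109674.16.
Deflator = Nominal/Real × 100 = 123240.52/109674.16 × 100 = 112.370.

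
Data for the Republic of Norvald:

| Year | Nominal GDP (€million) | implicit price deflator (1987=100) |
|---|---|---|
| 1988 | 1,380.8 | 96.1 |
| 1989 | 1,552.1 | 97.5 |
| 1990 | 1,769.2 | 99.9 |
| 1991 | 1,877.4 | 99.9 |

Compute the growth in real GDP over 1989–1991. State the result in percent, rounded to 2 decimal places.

Real GDP 1989 = 1552.1/0.975 = 1591.90.
Real GDP 1991 = 1877.4/0.999 = 1879.28.
Change = 1879.28/1591.90 − 1 = 0.1805.

18.05%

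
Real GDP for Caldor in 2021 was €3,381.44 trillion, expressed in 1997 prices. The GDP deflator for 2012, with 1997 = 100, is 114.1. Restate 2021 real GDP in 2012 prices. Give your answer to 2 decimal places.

€3,858.22 trillion

Real GDP in 2012 prices = Real GDP in 1997 prices × (P_2012/P_1997) = 3381.44 × 1.141 = 3858.22.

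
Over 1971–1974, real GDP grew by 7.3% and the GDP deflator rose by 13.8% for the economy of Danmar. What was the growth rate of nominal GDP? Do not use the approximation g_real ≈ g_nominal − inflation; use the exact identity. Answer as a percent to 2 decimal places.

22.11%

(1 + g_nom) = (1 + g_real)(1 + π) = 1.0730 × 1.1380 = 1.22107.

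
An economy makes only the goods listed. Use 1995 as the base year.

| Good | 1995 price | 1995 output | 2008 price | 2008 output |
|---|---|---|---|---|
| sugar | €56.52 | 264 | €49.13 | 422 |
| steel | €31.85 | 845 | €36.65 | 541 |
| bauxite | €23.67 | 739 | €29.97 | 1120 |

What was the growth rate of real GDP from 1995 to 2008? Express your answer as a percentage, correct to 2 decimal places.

13.93%

Real GDP 1995 = Nominal GDP 1995 = 56.52·264 + 31.85·845 + 23.67·739 = 59326.66.
Real GDP 2008 (at 1995 prices) = 56.52·422 + 31.85·541 + 23.67·1120 = 67592.69.
Real growth = 67592.69/59326.66 − 1 = 0.1393.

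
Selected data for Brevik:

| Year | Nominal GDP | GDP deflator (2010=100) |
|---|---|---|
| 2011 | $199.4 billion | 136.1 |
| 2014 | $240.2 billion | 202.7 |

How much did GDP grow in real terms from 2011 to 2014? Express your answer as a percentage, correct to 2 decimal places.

Real GDP 2011 = 199.4 / 1.361 = 146.51.
Real GDP 2014 = 240.2 / 2.027 = 118.50.
Real growth = 118.50 / 146.51 − 1 = -0.1912.

-19.12%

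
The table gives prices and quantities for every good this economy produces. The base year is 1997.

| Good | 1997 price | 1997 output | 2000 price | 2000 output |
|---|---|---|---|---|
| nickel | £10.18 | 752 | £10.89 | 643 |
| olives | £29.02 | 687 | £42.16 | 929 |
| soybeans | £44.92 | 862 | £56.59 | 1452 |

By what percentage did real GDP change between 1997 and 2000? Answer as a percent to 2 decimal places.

48.88%

Real GDP 1997 = Nominal GDP 1997 = 10.18·752 + 29.02·687 + 44.92·862 = 66313.14.
Real GDP 2000 (at 1997 prices) = 10.18·643 + 29.02·929 + 44.92·1452 = 98729.16.
Real growth = 98729.16/66313.14 − 1 = 0.4888.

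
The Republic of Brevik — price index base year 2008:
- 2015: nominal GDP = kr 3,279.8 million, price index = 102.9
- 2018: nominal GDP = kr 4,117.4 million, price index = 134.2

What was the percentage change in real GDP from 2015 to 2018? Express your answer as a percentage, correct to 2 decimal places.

-3.74%

Deflate each year: 2015 → 3279.8/1.029 = 3187.37; 2018 → 4117.4/1.342 = 3068.11.
So real GDP changed by 3068.11/3187.37 − 1 = -0.0374, i.e. -3.74%.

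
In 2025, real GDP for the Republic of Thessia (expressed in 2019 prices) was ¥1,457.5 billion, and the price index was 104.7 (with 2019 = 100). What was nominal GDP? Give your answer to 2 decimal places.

Nominal GDP = Real × (price index/100) = 1457.5 × 1.047 = 1526.00.

¥1,526.00 billion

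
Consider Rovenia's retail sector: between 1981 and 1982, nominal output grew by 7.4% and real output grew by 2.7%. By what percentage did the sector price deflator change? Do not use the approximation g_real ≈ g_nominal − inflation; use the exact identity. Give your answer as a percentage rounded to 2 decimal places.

4.58%

(1 + g_nom) = (1 + g_real)(1 + π), so π = 1.0740 / 1.0270 − 1 = 0.04576.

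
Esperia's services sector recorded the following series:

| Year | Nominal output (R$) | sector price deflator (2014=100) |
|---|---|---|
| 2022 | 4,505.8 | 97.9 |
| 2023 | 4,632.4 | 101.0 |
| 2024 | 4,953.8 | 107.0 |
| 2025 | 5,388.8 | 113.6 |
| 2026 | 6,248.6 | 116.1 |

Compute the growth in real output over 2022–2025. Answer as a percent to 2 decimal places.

3.07%

Real output 2022 = 4505.8/0.979 = 4602.45.
Real output 2025 = 5388.8/1.136 = 4743.66.
Change = 4743.66/4602.45 − 1 = 0.0307.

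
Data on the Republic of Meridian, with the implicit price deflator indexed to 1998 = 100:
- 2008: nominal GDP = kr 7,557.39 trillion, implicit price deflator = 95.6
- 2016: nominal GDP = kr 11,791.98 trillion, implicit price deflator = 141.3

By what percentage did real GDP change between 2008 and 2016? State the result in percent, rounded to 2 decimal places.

Deflate each year: 2008 → 7557.39/0.956 = 7905.22; 2016 → 11791.98/1.413 = 8345.35.
So real GDP changed by 8345.35/7905.22 − 1 = 0.0557, i.e. 5.57%.

5.57%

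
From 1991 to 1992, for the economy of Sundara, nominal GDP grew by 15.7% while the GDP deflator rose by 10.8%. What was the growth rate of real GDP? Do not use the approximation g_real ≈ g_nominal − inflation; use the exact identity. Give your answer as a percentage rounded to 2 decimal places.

(1 + g_nom) = (1 + g_real)(1 + π), so g_real = 1.1570 / 1.1080 − 1 = 0.04422.

4.42%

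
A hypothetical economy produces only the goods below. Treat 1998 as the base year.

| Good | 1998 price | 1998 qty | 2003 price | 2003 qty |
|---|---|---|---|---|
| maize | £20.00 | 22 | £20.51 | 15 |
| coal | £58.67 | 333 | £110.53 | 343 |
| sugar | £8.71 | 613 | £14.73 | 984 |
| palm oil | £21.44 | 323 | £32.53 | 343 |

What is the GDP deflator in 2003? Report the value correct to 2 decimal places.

Nominal GDP 2003 = 20.51·15 + 110.53·343 + 14.73·984 + 32.53·343 = 63871.55.
Real GDP 2003 (at 1998 prices) = 20.00·15 + 58.67·343 + 8.71·984 + 21.44·343 = 36348.37.
Deflator = Nominal/Real × 100 = 63871.55/36348.37 × 100 = 175.721.

175.72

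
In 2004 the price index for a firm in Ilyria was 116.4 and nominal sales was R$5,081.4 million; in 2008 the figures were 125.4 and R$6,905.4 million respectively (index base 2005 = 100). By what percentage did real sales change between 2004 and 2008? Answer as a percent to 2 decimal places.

Deflate each year: 2004 → 5081.4/1.164 = 4365.46; 2008 → 6905.4/1.254 = 5506.70.
So real sales changed by 5506.70/4365.46 − 1 = 0.2614, i.e. 26.14%.

26.14%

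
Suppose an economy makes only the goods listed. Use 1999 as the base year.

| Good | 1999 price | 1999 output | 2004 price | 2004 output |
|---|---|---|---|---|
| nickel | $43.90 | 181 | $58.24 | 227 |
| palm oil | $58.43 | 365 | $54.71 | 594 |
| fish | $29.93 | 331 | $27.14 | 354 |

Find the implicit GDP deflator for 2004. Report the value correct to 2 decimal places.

Nominal GDP 2004 = 58.24·227 + 54.71·594 + 27.14·354 = 55325.78.
Real GDP 2004 (at 1999 prices) = 43.90·227 + 58.43·594 + 29.93·354 = 55267.94.
Deflator = Nominal/Real × 100 = 55325.78/55267.94 × 100 = 100.105.

100.10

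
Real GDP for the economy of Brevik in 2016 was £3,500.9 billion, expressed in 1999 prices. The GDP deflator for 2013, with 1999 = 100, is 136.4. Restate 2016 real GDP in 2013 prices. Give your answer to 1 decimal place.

£4,775.2 billion

Real GDP in 2013 prices = Real GDP in 1999 prices × (P_2013/P_1999) = 3500.9 × 1.364 = 4775.23.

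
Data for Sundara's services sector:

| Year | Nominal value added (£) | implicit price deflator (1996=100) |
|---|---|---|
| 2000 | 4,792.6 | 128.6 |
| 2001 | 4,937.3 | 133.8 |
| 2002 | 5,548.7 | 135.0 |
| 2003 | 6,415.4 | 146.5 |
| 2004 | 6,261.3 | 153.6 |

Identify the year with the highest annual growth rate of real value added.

2001: real = 4937.3/1.338 = 3690.06; growth vs 2000 (3726.75) = -0.98%.
2002: real = 5548.7/1.350 = 4110.15; growth vs 2001 (3690.06) = 11.38%.
2003: real = 6415.4/1.465 = 4379.11; growth vs 2002 (4110.15) = 6.54%.
2004: real = 6261.3/1.536 = 4076.37; growth vs 2003 (4379.11) = -6.91%.

2002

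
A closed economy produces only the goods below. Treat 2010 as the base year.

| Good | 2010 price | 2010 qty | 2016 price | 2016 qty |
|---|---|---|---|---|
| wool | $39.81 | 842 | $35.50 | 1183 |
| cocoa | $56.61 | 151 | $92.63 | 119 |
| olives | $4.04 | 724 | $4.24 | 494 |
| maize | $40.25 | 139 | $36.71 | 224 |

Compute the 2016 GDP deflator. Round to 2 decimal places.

97.68

Nominal GDP 2016 = 35.50·1183 + 92.63·119 + 4.24·494 + 36.71·224 = 63337.07.
Real GDP 2016 (at 2010 prices) = 39.81·1183 + 56.61·119 + 4.04·494 + 40.25·224 = 64843.58.
Deflator = Nominal/Real × 100 = 63337.07/64843.58 × 100 = 97.677.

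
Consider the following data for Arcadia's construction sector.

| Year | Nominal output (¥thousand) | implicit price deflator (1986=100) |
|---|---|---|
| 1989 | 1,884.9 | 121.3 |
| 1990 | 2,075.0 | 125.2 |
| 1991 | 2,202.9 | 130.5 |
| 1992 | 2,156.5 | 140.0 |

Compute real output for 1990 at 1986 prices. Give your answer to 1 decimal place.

¥1,657.3 thousand

Real output 1990 = 2075.0 / 1.252 = 1657.35.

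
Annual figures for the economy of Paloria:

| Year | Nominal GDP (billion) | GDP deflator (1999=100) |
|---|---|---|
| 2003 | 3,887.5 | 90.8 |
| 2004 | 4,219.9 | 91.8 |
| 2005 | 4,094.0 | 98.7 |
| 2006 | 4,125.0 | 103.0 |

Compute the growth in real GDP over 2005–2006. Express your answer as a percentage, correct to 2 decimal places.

-3.45%

Real GDP 2005 = 4094.0/0.987 = 4147.92.
Real GDP 2006 = 4125.0/1.030 = 4004.85.
Change = 4004.85/4147.92 − 1 = -0.0345.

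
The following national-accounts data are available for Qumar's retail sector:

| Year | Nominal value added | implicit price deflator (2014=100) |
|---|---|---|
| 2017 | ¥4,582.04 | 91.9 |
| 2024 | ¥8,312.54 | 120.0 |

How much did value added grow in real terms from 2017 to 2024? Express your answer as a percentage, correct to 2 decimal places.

Real value added 2017 = 4582.04 / 0.919 = 4985.90.
Real value added 2024 = 8312.54 / 1.200 = 6927.12.
Real growth = 6927.12 / 4985.90 − 1 = 0.3893.

38.93%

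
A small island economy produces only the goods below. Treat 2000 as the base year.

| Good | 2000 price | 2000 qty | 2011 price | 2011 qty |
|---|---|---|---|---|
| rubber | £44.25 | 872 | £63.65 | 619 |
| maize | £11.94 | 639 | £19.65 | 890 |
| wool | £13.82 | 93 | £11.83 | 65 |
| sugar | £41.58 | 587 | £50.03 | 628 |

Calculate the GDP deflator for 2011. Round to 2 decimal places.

Nominal GDP 2011 = 63.65·619 + 19.65·890 + 11.83·65 + 50.03·628 = 89075.64.
Real GDP 2011 (at 2000 prices) = 44.25·619 + 11.94·890 + 13.82·65 + 41.58·628 = 65027.89.
Deflator = Nominal/Real × 100 = 89075.64/65027.89 × 100 = 136.981.

136.98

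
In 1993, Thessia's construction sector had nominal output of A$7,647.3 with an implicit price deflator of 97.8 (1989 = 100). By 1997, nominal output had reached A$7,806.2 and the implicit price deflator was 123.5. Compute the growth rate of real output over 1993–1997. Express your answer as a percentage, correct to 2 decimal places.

Deflate each year: 1993 → 7647.3/0.978 = 7819.33; 1997 → 7806.2/1.235 = 6320.81.
So real output changed by 6320.81/7819.33 − 1 = -0.1916, i.e. -19.16%.

-19.16%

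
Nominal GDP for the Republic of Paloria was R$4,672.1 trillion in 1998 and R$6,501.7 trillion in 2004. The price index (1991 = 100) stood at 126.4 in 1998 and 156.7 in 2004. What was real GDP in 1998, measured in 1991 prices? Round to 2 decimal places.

R$3,696.28 trillion

Real GDP = Nominal / (price index/100) = 4672.1 / 1.264 = 3696.28.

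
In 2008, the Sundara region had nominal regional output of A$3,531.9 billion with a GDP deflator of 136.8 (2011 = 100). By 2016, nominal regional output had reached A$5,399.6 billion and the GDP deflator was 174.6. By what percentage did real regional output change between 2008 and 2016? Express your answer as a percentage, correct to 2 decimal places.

Deflate each year: 2008 → 3531.9/1.368 = 2581.80; 2016 → 5399.6/1.746 = 3092.55.
So real regional output changed by 3092.55/2581.80 − 1 = 0.1978, i.e. 19.78%.

19.78%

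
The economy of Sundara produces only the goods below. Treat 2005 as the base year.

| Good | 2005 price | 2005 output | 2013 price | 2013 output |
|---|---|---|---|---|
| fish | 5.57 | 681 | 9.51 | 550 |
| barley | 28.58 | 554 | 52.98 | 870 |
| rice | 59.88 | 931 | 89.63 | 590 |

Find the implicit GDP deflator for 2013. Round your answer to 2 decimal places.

164.73

Nominal GDP 2013 = 9.51·550 + 52.98·870 + 89.63·590 = 104204.80.
Real GDP 2013 (at 2005 prices) = 5.57·550 + 28.58·870 + 59.88·590 = 63257.30.
Deflator = Nominal/Real × 100 = 104204.80/63257.30 × 100 = 164.732.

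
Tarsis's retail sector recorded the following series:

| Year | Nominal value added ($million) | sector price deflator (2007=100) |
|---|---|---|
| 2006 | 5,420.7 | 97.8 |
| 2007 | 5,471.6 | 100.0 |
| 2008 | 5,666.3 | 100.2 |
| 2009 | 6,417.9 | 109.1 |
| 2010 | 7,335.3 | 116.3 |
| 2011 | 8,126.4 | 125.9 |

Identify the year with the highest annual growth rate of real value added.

2007: real = 5471.6/1.000 = 5471.60; growth vs 2006 (5542.64) = -1.28%.
2008: real = 5666.3/1.002 = 5654.99; growth vs 2007 (5471.60) = 3.35%.
2009: real = 6417.9/1.091 = 5882.58; growth vs 2008 (5654.99) = 4.02%.
2010: real = 7335.3/1.163 = 6307.22; growth vs 2009 (5882.58) = 7.22%.
2011: real = 8126.4/1.259 = 6454.65; growth vs 2010 (6307.22) = 2.34%.

2010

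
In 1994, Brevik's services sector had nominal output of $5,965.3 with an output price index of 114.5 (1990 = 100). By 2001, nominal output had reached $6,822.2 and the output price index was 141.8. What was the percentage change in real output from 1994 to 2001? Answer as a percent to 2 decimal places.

Real output 1994 = 5965.3 / 1.145 = 5209.87.
Real output 2001 = 6822.2 / 1.418 = 4811.14.
Real growth = 4811.14 / 5209.87 − 1 = -0.0765.

-7.65%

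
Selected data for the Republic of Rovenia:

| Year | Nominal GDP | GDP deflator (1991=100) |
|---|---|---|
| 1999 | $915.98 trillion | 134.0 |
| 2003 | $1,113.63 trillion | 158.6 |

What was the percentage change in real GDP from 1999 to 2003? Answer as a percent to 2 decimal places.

2.72%

Deflate each year: 1999 → 915.98/1.340 = 683.57; 2003 → 1113.63/1.586 = 702.16.
So real GDP changed by 702.16/683.57 − 1 = 0.0272, i.e. 2.72%.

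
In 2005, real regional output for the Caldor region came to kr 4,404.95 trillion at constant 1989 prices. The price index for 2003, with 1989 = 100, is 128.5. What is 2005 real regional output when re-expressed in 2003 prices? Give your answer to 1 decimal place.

kr 5,660.4 trillion

Real regional output in 2003 prices = Real regional output in 1989 prices × (P_2003/P_1989) = 4404.95 × 1.285 = 5660.36.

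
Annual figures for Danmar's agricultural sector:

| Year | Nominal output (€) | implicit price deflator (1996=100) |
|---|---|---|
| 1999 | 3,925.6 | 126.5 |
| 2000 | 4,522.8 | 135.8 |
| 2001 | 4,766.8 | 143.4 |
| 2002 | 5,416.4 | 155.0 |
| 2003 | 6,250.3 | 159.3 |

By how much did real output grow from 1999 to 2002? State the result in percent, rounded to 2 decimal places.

12.61%

Real output 1999 = 3925.6/1.265 = 3103.24.
Real output 2002 = 5416.4/1.550 = 3494.45.
Change = 3494.45/3103.24 − 1 = 0.1261.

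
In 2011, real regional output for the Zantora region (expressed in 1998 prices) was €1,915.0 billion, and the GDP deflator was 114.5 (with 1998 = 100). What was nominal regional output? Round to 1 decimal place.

€2,192.7 billion

Nominal regional output = Real × (GDP deflator/100) = 1915.0 × 1.145 = 2192.68.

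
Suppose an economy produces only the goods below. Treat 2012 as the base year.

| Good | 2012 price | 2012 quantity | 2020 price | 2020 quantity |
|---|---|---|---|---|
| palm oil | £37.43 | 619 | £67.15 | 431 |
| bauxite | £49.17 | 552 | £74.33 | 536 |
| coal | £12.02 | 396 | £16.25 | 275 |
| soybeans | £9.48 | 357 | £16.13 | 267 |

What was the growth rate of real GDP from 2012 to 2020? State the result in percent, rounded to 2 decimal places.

-17.33%

Real GDP 2012 = Nominal GDP 2012 = 37.43·619 + 49.17·552 + 12.02·396 + 9.48·357 = 58455.29.
Real GDP 2020 (at 2012 prices) = 37.43·431 + 49.17·536 + 12.02·275 + 9.48·267 = 48324.11.
Real growth = 48324.11/58455.29 − 1 = -0.1733.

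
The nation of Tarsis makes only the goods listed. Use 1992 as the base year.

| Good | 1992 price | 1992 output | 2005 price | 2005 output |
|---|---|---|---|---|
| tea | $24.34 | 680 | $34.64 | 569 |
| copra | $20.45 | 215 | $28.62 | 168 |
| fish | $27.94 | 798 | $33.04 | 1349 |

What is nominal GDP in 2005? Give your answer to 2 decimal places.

$69089.28

Nominal GDP 2005 = Σ (p_2005 × q_2005) = 34.64·569 + 28.62·168 + 33.04·1349 = 69089.28.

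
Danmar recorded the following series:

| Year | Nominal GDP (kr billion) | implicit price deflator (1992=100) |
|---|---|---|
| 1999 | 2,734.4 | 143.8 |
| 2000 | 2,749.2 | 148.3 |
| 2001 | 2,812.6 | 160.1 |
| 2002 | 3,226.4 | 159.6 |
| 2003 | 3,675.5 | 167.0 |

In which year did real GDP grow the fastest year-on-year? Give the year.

2002

2000: real = 2749.2/1.483 = 1853.81; growth vs 1999 (1901.53) = -2.51%.
2001: real = 2812.6/1.601 = 1756.78; growth vs 2000 (1853.81) = -5.23%.
2002: real = 3226.4/1.596 = 2021.55; growth vs 2001 (1756.78) = 15.07%.
2003: real = 3675.5/1.670 = 2200.90; growth vs 2002 (2021.55) = 8.87%.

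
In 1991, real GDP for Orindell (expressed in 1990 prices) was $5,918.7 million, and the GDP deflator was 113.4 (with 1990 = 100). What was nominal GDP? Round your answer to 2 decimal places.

Nominal GDP = Real × (GDP deflator/100) = 5918.7 × 1.134 = 6711.81.

$6,711.81 million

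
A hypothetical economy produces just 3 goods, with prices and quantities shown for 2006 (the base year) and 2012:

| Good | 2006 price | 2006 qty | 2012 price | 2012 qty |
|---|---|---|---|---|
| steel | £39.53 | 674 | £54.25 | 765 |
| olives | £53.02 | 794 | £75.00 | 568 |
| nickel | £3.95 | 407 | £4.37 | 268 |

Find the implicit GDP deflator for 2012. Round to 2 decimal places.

138.85

Nominal GDP 2012 = 54.25·765 + 75.00·568 + 4.37·268 = 85272.41.
Real GDP 2012 (at 2006 prices) = 39.53·765 + 53.02·568 + 3.95·268 = 61414.41.
Deflator = Nominal/Real × 100 = 85272.41/61414.41 × 100 = 138.848.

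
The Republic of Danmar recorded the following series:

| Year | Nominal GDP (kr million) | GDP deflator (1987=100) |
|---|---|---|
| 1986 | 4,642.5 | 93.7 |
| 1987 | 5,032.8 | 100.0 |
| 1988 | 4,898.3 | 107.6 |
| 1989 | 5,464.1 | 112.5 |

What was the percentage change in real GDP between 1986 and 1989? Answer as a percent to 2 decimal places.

-1.97%

Real GDP 1986 = 4642.5/0.937 = 4954.64.
Real GDP 1989 = 5464.1/1.125 = 4856.98.
Change = 4856.98/4954.64 − 1 = -0.0197.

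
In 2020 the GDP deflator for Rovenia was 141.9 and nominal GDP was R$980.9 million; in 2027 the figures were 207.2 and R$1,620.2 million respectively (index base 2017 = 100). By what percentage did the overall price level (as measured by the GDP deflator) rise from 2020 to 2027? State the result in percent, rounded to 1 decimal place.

Price-level change = 207.2 / 141.9 − 1 = 0.4602.

46.0%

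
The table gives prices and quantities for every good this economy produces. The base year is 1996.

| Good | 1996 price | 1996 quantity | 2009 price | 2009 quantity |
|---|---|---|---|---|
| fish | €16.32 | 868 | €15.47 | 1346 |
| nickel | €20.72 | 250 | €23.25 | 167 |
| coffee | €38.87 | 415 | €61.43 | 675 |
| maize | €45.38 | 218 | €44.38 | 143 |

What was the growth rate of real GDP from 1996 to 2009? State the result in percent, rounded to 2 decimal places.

Real GDP 1996 = Nominal GDP 1996 = 16.32·868 + 20.72·250 + 38.87·415 + 45.38·218 = 45369.65.
Real GDP 2009 (at 1996 prices) = 16.32·1346 + 20.72·167 + 38.87·675 + 45.38·143 = 58153.55.
Real growth = 58153.55/45369.65 − 1 = 0.2818.

28.18%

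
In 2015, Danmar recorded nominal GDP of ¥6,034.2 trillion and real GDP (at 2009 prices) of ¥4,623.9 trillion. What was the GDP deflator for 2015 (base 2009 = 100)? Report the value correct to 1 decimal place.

130.5

GDP deflator = (Nominal / Real) × 100 = 6034.2 / 4623.9 × 100 = 130.50.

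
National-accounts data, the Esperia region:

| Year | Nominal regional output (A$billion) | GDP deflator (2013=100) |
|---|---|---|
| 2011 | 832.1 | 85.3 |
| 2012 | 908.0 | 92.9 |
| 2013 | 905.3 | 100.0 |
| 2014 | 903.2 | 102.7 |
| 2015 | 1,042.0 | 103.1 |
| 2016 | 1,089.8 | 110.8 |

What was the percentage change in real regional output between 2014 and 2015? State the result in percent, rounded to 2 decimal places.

Real regional output 2014 = 903.2/1.027 = 879.45.
Real regional output 2015 = 1042.0/1.031 = 1010.67.
Change = 1010.67/879.45 − 1 = 0.1492.

14.92%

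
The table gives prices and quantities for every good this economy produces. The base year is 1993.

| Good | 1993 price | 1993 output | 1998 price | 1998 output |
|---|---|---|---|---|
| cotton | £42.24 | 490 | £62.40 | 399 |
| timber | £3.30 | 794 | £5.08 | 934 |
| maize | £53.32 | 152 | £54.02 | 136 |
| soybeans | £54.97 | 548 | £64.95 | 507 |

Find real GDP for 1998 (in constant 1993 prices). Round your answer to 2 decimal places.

Real GDP 1998 = Σ (p_1993 × q_1998) = 42.24·399 + 3.30·934 + 53.32·136 + 54.97·507 = 55057.27.

£55057.27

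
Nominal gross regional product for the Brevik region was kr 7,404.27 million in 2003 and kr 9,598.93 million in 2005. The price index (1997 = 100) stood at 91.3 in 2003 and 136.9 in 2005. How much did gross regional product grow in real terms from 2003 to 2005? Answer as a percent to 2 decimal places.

-13.54%

Real gross regional product 2003 = 7404.27 / 0.913 = 8109.82.
Real gross regional product 2005 = 9598.93 / 1.369 = 7011.64.
Real growth = 7011.64 / 8109.82 − 1 = -0.1354.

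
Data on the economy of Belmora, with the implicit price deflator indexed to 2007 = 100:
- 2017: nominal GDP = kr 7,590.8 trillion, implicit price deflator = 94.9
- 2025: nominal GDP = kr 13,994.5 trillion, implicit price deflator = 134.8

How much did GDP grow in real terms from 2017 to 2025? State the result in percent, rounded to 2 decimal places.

29.79%

Real GDP 2017 = 7590.8 / 0.949 = 7998.74.
Real GDP 2025 = 13994.5 / 1.348 = 10381.68.
Real growth = 10381.68 / 7998.74 − 1 = 0.2979.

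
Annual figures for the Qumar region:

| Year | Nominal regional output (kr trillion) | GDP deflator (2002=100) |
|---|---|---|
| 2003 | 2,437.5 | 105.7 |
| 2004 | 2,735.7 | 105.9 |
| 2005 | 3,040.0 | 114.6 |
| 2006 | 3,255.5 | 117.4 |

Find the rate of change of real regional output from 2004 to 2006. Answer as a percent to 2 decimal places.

Real regional output 2004 = 2735.7/1.059 = 2583.29.
Real regional output 2006 = 3255.5/1.174 = 2773.00.
Change = 2773.00/2583.29 − 1 = 0.0734.

7.34%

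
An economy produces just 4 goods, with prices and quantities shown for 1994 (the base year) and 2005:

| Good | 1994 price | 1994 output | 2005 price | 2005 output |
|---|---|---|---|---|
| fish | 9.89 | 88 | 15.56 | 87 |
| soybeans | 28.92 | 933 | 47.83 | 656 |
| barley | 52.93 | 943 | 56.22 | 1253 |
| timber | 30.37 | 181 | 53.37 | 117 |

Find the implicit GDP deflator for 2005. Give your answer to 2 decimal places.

Nominal GDP 2005 = 15.56·87 + 47.83·656 + 56.22·1253 + 53.37·117 = 109418.15.
Real GDP 2005 (at 1994 prices) = 9.89·87 + 28.92·656 + 52.93·1253 + 30.37·117 = 89706.53.
Deflator = Nominal/Real × 100 = 109418.15/89706.53 × 100 = 121.973.

121.97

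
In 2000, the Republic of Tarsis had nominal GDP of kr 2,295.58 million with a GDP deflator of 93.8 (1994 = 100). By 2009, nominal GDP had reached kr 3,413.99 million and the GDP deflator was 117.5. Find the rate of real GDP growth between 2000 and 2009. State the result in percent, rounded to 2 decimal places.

18.72%

Real GDP 2000 = 2295.58 / 0.938 = 2447.31.
Real GDP 2009 = 3413.99 / 1.175 = 2905.52.
Real growth = 2905.52 / 2447.31 − 1 = 0.1872.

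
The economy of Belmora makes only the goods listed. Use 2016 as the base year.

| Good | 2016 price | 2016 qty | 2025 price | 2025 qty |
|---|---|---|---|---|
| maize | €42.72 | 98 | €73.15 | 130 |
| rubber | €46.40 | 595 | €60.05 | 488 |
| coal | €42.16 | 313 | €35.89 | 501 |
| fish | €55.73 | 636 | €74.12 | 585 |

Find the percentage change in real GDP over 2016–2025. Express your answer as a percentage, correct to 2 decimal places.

1.85%

Real GDP 2016 = Nominal GDP 2016 = 42.72·98 + 46.40·595 + 42.16·313 + 55.73·636 = 80434.92.
Real GDP 2025 (at 2016 prices) = 42.72·130 + 46.40·488 + 42.16·501 + 55.73·585 = 81921.01.
Real growth = 81921.01/80434.92 − 1 = 0.0185.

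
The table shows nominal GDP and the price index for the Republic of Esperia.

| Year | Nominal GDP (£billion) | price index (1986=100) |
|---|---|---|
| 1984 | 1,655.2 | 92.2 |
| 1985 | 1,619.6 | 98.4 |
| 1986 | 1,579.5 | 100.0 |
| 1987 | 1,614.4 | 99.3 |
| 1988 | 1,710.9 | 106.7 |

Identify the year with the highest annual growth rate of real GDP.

1987

1985: real = 1619.6/0.984 = 1645.93; growth vs 1984 (1795.23) = -8.32%.
1986: real = 1579.5/1.000 = 1579.50; growth vs 1985 (1645.93) = -4.04%.
1987: real = 1614.4/0.993 = 1625.78; growth vs 1986 (1579.50) = 2.93%.
1988: real = 1710.9/1.067 = 1603.47; growth vs 1987 (1625.78) = -1.37%.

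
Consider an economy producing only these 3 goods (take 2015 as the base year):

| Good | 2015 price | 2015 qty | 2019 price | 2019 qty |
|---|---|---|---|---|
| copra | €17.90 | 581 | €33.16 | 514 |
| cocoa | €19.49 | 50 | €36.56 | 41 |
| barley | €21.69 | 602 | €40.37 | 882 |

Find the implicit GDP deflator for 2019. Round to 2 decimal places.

185.89

Nominal GDP 2019 = 33.16·514 + 36.56·41 + 40.37·882 = 54149.54.
Real GDP 2019 (at 2015 prices) = 17.90·514 + 19.49·41 + 21.69·882 = 29130.27.
Deflator = Nominal/Real × 100 = 54149.54/29130.27 × 100 = 185.888.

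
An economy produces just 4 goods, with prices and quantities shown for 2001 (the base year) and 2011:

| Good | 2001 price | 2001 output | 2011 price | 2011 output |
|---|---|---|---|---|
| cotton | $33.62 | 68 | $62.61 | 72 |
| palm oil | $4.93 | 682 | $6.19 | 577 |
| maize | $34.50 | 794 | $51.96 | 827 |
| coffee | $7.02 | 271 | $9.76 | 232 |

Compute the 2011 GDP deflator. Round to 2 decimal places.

Nominal GDP 2011 = 62.61·72 + 6.19·577 + 51.96·827 + 9.76·232 = 53314.79.
Real GDP 2011 (at 2001 prices) = 33.62·72 + 4.93·577 + 34.50·827 + 7.02·232 = 35425.39.
Deflator = Nominal/Real × 100 = 53314.79/35425.39 × 100 = 150.499.

150.50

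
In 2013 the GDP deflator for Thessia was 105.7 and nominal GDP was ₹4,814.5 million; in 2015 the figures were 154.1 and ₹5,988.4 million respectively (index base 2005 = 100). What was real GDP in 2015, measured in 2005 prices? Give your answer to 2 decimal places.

Real GDP = Nominal / (GDP deflator/100) = 5988.4 / 1.541 = 3886.05.

₹3,886.05 million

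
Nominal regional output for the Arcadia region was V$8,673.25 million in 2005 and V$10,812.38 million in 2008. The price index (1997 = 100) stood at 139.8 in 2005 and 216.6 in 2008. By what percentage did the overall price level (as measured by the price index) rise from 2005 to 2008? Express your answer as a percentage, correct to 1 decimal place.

54.9%

Price-level change = 216.6 / 139.8 − 1 = 0.5494.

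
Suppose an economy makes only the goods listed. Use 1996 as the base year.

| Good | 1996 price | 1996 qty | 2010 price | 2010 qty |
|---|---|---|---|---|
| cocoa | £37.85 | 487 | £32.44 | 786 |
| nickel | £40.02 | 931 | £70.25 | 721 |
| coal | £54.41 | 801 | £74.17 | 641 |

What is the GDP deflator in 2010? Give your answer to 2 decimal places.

Nominal GDP 2010 = 32.44·786 + 70.25·721 + 74.17·641 = 123691.06.
Real GDP 2010 (at 1996 prices) = 37.85·786 + 40.02·721 + 54.41·641 = 93481.33.
Deflator = Nominal/Real × 100 = 123691.06/93481.33 × 100 = 132.316.

132.32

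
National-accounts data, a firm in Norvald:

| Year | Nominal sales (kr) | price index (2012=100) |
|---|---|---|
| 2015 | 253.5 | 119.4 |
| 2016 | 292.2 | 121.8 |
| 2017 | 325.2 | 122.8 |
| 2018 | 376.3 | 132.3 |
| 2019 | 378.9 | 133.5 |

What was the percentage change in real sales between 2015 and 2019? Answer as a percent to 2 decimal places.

Real sales 2015 = 253.5/1.194 = 212.31.
Real sales 2019 = 378.9/1.335 = 283.82.
Change = 283.82/212.31 − 1 = 0.3368.

33.68%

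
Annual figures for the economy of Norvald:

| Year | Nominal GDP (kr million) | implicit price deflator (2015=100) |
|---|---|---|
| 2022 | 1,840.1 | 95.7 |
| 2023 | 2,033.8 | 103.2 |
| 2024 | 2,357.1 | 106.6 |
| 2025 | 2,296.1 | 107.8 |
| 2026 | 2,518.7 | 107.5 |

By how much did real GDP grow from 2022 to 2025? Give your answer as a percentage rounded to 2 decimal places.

Real GDP 2022 = 1840.1/0.957 = 1922.78.
Real GDP 2025 = 2296.1/1.078 = 2129.96.
Change = 2129.96/1922.78 − 1 = 0.1078.

10.78%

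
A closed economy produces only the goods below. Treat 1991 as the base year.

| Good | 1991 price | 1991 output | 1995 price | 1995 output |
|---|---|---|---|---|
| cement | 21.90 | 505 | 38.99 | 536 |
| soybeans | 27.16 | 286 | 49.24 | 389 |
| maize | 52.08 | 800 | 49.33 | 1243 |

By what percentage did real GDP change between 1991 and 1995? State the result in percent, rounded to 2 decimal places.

Real GDP 1991 = Nominal GDP 1991 = 21.90·505 + 27.16·286 + 52.08·800 = 60491.26.
Real GDP 1995 (at 1991 prices) = 21.90·536 + 27.16·389 + 52.08·1243 = 87039.08.
Real growth = 87039.08/60491.26 − 1 = 0.4389.

43.89%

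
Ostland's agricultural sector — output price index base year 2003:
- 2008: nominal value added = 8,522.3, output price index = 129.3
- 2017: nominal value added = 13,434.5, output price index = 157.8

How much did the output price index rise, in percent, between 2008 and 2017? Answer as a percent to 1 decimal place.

22.0%

Price-level change = 157.8 / 129.3 − 1 = 0.2204.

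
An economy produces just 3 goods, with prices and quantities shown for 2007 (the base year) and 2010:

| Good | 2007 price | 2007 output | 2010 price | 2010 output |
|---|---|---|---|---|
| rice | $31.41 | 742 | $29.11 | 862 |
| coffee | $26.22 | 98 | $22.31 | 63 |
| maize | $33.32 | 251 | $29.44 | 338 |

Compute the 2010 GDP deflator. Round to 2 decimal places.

Nominal GDP 2010 = 29.11·862 + 22.31·63 + 29.44·338 = 36449.07.
Real GDP 2010 (at 2007 prices) = 31.41·862 + 26.22·63 + 33.32·338 = 39989.44.
Deflator = Nominal/Real × 100 = 36449.07/39989.44 × 100 = 91.147.

91.15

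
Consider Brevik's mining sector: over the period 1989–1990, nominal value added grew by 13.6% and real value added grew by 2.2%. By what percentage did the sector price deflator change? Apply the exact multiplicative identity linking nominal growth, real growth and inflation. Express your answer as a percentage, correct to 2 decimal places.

(1 + g_nom) = (1 + g_real)(1 + π), so π = 1.1360 / 1.0220 − 1 = 0.11155.

11.15%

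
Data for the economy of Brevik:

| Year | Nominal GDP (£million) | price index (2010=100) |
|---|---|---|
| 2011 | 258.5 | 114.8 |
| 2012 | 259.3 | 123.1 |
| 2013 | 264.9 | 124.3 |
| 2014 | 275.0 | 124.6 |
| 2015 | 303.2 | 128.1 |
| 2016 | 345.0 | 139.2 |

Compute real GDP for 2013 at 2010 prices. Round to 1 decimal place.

£213.1 million

Real GDP 2013 = 264.9 / 1.243 = 213.11.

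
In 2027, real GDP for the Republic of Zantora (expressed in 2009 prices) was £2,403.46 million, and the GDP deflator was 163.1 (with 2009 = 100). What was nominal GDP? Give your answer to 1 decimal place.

£3,920.0 million

Nominal GDP = Real × (GDP deflator/100) = 2403.46 × 1.631 = 3920.04.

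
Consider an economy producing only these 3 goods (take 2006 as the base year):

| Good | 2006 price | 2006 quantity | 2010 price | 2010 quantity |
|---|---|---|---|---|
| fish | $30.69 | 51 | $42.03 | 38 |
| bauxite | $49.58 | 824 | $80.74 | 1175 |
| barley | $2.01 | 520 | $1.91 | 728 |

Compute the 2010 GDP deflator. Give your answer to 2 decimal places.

Nominal GDP 2010 = 42.03·38 + 80.74·1175 + 1.91·728 = 97857.12.
Real GDP 2010 (at 2006 prices) = 30.69·38 + 49.58·1175 + 2.01·728 = 60886.00.
Deflator = Nominal/Real × 100 = 97857.12/60886.00 × 100 = 160.722.

160.72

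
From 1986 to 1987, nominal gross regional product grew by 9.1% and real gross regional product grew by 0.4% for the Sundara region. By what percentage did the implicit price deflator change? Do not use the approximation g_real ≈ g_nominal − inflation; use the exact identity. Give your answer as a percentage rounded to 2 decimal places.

(1 + g_nom) = (1 + g_real)(1 + π), so π = 1.0910 / 1.0040 − 1 = 0.08665.

8.67%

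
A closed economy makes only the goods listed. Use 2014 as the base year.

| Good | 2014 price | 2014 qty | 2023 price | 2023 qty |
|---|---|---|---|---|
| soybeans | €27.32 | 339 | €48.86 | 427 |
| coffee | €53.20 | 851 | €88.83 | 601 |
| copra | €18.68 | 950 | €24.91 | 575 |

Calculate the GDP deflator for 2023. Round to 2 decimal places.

Nominal GDP 2023 = 48.86·427 + 88.83·601 + 24.91·575 = 88573.30.
Real GDP 2023 (at 2014 prices) = 27.32·427 + 53.20·601 + 18.68·575 = 54379.84.
Deflator = Nominal/Real × 100 = 88573.30/54379.84 × 100 = 162.879.

162.88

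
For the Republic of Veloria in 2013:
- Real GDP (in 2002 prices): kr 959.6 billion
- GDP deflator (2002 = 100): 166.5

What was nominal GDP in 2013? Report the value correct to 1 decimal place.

Nominal GDP = Real × (GDP deflator/100) = 959.6 × 1.665 = 1597.73.

kr 1,597.7 billion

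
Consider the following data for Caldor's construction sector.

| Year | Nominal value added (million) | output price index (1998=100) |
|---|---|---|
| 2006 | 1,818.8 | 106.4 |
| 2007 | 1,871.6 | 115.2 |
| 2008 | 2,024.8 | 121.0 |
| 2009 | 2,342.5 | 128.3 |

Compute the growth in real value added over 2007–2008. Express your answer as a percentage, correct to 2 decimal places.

3.00%

Real value added 2007 = 1871.6/1.152 = 1624.65.
Real value added 2008 = 2024.8/1.210 = 1673.39.
Change = 1673.39/1624.65 − 1 = 0.0300.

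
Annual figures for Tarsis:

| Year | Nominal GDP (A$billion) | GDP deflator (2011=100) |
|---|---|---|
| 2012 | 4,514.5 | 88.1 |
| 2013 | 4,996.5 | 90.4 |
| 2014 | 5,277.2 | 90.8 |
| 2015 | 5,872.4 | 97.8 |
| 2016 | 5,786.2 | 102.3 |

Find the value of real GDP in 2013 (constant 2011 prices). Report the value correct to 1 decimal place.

Real GDP 2013 = 4996.5 / 0.904 = 5527.10.

A$5,527.1 billion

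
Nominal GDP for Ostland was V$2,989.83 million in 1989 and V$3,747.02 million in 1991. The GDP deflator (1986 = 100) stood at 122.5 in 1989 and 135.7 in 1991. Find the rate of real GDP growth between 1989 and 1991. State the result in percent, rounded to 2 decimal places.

13.13%

Real GDP 1989 = 2989.83 / 1.225 = 2440.68.
Real GDP 1991 = 3747.02 / 1.357 = 2761.25.
Real growth = 2761.25 / 2440.68 − 1 = 0.1313.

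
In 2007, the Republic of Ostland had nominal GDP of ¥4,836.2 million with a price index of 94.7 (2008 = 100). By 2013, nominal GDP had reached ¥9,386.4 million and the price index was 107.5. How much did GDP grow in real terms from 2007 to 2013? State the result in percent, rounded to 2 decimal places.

70.98%

Real GDP 2007 = 4836.2 / 0.947 = 5106.86.
Real GDP 2013 = 9386.4 / 1.075 = 8731.53.
Real growth = 8731.53 / 5106.86 − 1 = 0.7098.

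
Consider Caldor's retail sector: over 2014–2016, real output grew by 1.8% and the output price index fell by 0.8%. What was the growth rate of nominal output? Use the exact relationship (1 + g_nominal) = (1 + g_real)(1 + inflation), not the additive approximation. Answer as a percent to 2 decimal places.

0.99%

(1 + g_nom) = (1 + g_real)(1 + π) = 1.0180 × 0.9920 = 1.00986.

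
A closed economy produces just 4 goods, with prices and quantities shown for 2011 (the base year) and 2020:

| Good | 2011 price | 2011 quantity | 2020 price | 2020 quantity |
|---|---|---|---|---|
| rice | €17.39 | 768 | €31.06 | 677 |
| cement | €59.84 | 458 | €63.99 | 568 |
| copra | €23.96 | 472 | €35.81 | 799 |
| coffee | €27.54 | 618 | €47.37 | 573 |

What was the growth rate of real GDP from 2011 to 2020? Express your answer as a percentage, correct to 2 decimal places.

Real GDP 2011 = Nominal GDP 2011 = 17.39·768 + 59.84·458 + 23.96·472 + 27.54·618 = 69091.08.
Real GDP 2020 (at 2011 prices) = 17.39·677 + 59.84·568 + 23.96·799 + 27.54·573 = 80686.61.
Real growth = 80686.61/69091.08 − 1 = 0.1678.

16.78%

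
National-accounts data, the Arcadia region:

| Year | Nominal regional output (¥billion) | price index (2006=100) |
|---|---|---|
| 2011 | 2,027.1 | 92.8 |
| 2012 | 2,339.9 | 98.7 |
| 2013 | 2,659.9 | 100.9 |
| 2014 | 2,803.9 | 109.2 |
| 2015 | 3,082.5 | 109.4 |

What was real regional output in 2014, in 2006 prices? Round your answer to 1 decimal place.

Real regional output 2014 = 2803.9 / 1.092 = 2567.67.

¥2,567.7 billion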